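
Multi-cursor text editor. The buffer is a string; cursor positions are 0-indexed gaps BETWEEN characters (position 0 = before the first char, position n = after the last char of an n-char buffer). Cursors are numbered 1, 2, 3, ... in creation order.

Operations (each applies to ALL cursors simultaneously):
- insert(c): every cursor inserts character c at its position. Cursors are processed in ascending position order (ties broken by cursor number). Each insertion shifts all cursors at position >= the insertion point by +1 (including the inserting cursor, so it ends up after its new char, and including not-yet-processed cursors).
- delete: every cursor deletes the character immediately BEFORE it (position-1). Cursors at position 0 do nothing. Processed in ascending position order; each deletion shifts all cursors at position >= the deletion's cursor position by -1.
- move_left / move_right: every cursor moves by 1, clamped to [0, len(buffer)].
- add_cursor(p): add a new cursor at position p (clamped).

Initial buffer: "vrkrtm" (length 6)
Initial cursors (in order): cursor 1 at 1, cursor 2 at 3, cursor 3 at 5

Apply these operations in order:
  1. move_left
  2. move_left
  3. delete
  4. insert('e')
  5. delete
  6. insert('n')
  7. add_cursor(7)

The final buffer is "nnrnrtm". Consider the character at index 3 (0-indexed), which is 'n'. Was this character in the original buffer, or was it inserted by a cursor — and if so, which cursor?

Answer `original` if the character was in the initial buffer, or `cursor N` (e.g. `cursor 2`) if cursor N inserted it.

Answer: cursor 3

Derivation:
After op 1 (move_left): buffer="vrkrtm" (len 6), cursors c1@0 c2@2 c3@4, authorship ......
After op 2 (move_left): buffer="vrkrtm" (len 6), cursors c1@0 c2@1 c3@3, authorship ......
After op 3 (delete): buffer="rrtm" (len 4), cursors c1@0 c2@0 c3@1, authorship ....
After op 4 (insert('e')): buffer="eerertm" (len 7), cursors c1@2 c2@2 c3@4, authorship 12.3...
After op 5 (delete): buffer="rrtm" (len 4), cursors c1@0 c2@0 c3@1, authorship ....
After op 6 (insert('n')): buffer="nnrnrtm" (len 7), cursors c1@2 c2@2 c3@4, authorship 12.3...
After op 7 (add_cursor(7)): buffer="nnrnrtm" (len 7), cursors c1@2 c2@2 c3@4 c4@7, authorship 12.3...
Authorship (.=original, N=cursor N): 1 2 . 3 . . .
Index 3: author = 3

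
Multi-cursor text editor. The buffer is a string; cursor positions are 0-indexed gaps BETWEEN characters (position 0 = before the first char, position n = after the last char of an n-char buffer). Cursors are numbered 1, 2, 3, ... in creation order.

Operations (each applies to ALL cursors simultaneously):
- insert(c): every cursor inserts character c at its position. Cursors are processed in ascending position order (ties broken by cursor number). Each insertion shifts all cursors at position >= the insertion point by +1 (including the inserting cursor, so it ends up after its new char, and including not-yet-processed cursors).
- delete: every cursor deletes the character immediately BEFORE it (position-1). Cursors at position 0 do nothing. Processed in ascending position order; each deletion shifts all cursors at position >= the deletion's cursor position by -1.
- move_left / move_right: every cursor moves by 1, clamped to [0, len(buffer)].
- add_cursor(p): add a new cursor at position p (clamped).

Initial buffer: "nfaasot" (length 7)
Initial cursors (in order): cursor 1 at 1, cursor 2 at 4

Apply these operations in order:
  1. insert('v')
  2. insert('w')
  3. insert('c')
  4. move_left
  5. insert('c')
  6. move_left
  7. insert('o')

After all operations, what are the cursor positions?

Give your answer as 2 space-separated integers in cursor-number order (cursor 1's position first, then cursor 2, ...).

Answer: 4 12

Derivation:
After op 1 (insert('v')): buffer="nvfaavsot" (len 9), cursors c1@2 c2@6, authorship .1...2...
After op 2 (insert('w')): buffer="nvwfaavwsot" (len 11), cursors c1@3 c2@8, authorship .11...22...
After op 3 (insert('c')): buffer="nvwcfaavwcsot" (len 13), cursors c1@4 c2@10, authorship .111...222...
After op 4 (move_left): buffer="nvwcfaavwcsot" (len 13), cursors c1@3 c2@9, authorship .111...222...
After op 5 (insert('c')): buffer="nvwccfaavwccsot" (len 15), cursors c1@4 c2@11, authorship .1111...2222...
After op 6 (move_left): buffer="nvwccfaavwccsot" (len 15), cursors c1@3 c2@10, authorship .1111...2222...
After op 7 (insert('o')): buffer="nvwoccfaavwoccsot" (len 17), cursors c1@4 c2@12, authorship .11111...22222...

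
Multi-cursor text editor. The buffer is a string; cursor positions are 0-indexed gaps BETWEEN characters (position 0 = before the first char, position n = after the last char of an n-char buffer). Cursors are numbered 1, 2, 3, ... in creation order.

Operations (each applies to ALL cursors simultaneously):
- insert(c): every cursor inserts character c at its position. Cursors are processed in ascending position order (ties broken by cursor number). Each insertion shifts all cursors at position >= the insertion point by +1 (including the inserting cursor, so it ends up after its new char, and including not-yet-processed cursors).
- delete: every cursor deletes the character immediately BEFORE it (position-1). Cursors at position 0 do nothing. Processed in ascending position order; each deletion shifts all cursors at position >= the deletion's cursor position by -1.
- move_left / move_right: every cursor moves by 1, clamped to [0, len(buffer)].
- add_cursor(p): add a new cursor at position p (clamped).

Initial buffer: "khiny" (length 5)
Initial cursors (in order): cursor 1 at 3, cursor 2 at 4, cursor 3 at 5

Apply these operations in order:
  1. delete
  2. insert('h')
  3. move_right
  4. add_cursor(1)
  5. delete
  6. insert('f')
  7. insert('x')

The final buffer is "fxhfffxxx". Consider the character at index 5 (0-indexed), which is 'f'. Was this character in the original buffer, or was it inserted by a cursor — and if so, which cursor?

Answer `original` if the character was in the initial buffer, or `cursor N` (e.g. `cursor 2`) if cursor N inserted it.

Answer: cursor 3

Derivation:
After op 1 (delete): buffer="kh" (len 2), cursors c1@2 c2@2 c3@2, authorship ..
After op 2 (insert('h')): buffer="khhhh" (len 5), cursors c1@5 c2@5 c3@5, authorship ..123
After op 3 (move_right): buffer="khhhh" (len 5), cursors c1@5 c2@5 c3@5, authorship ..123
After op 4 (add_cursor(1)): buffer="khhhh" (len 5), cursors c4@1 c1@5 c2@5 c3@5, authorship ..123
After op 5 (delete): buffer="h" (len 1), cursors c4@0 c1@1 c2@1 c3@1, authorship .
After op 6 (insert('f')): buffer="fhfff" (len 5), cursors c4@1 c1@5 c2@5 c3@5, authorship 4.123
After op 7 (insert('x')): buffer="fxhfffxxx" (len 9), cursors c4@2 c1@9 c2@9 c3@9, authorship 44.123123
Authorship (.=original, N=cursor N): 4 4 . 1 2 3 1 2 3
Index 5: author = 3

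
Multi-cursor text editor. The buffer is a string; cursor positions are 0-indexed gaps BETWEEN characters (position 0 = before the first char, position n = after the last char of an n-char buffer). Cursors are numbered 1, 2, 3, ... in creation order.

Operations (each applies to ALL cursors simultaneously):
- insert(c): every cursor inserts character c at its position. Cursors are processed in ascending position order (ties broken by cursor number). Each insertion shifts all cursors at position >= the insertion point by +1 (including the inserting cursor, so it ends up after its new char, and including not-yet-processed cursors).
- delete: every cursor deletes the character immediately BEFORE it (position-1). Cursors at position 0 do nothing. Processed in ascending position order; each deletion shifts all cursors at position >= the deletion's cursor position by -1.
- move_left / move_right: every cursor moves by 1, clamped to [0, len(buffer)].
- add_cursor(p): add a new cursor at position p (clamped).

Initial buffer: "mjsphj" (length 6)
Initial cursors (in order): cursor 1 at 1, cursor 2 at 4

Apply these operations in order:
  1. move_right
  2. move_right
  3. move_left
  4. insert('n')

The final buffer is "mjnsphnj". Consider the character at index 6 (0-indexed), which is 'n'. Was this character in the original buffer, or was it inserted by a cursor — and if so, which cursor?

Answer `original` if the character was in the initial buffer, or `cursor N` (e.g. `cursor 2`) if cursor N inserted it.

After op 1 (move_right): buffer="mjsphj" (len 6), cursors c1@2 c2@5, authorship ......
After op 2 (move_right): buffer="mjsphj" (len 6), cursors c1@3 c2@6, authorship ......
After op 3 (move_left): buffer="mjsphj" (len 6), cursors c1@2 c2@5, authorship ......
After op 4 (insert('n')): buffer="mjnsphnj" (len 8), cursors c1@3 c2@7, authorship ..1...2.
Authorship (.=original, N=cursor N): . . 1 . . . 2 .
Index 6: author = 2

Answer: cursor 2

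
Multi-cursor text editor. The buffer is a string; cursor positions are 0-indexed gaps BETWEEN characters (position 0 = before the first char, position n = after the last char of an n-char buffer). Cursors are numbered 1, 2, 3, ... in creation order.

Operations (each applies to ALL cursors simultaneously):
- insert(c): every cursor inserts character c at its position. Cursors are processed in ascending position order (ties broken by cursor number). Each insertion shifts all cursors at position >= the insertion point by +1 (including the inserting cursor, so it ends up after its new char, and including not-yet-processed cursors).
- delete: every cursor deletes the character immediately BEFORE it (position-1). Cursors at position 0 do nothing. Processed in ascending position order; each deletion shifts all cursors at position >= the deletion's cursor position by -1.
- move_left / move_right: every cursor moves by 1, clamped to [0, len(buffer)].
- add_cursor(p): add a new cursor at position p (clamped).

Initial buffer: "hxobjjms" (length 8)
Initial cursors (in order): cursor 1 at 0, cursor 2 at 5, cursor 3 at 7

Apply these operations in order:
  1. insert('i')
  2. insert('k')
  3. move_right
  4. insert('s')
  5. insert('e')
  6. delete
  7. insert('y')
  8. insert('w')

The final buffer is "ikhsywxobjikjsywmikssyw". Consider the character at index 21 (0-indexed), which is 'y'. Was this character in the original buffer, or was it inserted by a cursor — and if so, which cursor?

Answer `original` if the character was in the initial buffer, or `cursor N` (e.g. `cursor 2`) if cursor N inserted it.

After op 1 (insert('i')): buffer="ihxobjijmis" (len 11), cursors c1@1 c2@7 c3@10, authorship 1.....2..3.
After op 2 (insert('k')): buffer="ikhxobjikjmiks" (len 14), cursors c1@2 c2@9 c3@13, authorship 11.....22..33.
After op 3 (move_right): buffer="ikhxobjikjmiks" (len 14), cursors c1@3 c2@10 c3@14, authorship 11.....22..33.
After op 4 (insert('s')): buffer="ikhsxobjikjsmikss" (len 17), cursors c1@4 c2@12 c3@17, authorship 11.1....22.2.33.3
After op 5 (insert('e')): buffer="ikhsexobjikjsemiksse" (len 20), cursors c1@5 c2@14 c3@20, authorship 11.11....22.22.33.33
After op 6 (delete): buffer="ikhsxobjikjsmikss" (len 17), cursors c1@4 c2@12 c3@17, authorship 11.1....22.2.33.3
After op 7 (insert('y')): buffer="ikhsyxobjikjsymikssy" (len 20), cursors c1@5 c2@14 c3@20, authorship 11.11....22.22.33.33
After op 8 (insert('w')): buffer="ikhsywxobjikjsywmikssyw" (len 23), cursors c1@6 c2@16 c3@23, authorship 11.111....22.222.33.333
Authorship (.=original, N=cursor N): 1 1 . 1 1 1 . . . . 2 2 . 2 2 2 . 3 3 . 3 3 3
Index 21: author = 3

Answer: cursor 3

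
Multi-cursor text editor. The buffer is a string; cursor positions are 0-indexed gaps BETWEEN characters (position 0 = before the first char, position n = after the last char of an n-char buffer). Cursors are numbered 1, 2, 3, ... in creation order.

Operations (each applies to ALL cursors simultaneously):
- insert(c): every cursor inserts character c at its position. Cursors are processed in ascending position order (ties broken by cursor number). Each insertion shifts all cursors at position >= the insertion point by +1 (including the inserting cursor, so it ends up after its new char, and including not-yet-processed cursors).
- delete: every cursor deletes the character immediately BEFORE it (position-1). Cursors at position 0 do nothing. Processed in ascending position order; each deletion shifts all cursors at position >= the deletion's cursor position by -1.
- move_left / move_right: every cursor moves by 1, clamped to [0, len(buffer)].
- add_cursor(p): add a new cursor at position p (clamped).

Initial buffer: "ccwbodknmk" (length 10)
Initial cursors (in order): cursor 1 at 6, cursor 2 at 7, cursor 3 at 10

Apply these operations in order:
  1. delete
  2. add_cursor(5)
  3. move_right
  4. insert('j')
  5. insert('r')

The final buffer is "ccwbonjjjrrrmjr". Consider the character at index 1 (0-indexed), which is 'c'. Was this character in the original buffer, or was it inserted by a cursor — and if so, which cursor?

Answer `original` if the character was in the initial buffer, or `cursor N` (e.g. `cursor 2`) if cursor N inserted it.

Answer: original

Derivation:
After op 1 (delete): buffer="ccwbonm" (len 7), cursors c1@5 c2@5 c3@7, authorship .......
After op 2 (add_cursor(5)): buffer="ccwbonm" (len 7), cursors c1@5 c2@5 c4@5 c3@7, authorship .......
After op 3 (move_right): buffer="ccwbonm" (len 7), cursors c1@6 c2@6 c4@6 c3@7, authorship .......
After op 4 (insert('j')): buffer="ccwbonjjjmj" (len 11), cursors c1@9 c2@9 c4@9 c3@11, authorship ......124.3
After op 5 (insert('r')): buffer="ccwbonjjjrrrmjr" (len 15), cursors c1@12 c2@12 c4@12 c3@15, authorship ......124124.33
Authorship (.=original, N=cursor N): . . . . . . 1 2 4 1 2 4 . 3 3
Index 1: author = original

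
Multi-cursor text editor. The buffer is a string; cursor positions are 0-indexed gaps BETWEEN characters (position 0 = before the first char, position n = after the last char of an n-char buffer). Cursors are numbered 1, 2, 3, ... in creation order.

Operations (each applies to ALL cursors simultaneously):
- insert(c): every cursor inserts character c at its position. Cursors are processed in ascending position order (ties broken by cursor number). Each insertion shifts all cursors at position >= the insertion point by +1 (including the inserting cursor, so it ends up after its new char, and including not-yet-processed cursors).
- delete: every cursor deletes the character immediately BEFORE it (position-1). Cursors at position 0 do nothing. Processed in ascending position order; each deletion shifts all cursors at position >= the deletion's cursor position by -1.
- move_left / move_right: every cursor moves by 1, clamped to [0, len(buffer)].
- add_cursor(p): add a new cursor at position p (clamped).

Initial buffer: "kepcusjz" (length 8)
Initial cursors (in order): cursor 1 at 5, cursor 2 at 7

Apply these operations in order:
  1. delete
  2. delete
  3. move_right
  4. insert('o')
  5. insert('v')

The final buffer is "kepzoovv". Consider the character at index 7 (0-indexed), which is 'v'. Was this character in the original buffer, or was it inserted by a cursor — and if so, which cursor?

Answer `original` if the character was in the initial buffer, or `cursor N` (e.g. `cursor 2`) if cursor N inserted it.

Answer: cursor 2

Derivation:
After op 1 (delete): buffer="kepcsz" (len 6), cursors c1@4 c2@5, authorship ......
After op 2 (delete): buffer="kepz" (len 4), cursors c1@3 c2@3, authorship ....
After op 3 (move_right): buffer="kepz" (len 4), cursors c1@4 c2@4, authorship ....
After op 4 (insert('o')): buffer="kepzoo" (len 6), cursors c1@6 c2@6, authorship ....12
After op 5 (insert('v')): buffer="kepzoovv" (len 8), cursors c1@8 c2@8, authorship ....1212
Authorship (.=original, N=cursor N): . . . . 1 2 1 2
Index 7: author = 2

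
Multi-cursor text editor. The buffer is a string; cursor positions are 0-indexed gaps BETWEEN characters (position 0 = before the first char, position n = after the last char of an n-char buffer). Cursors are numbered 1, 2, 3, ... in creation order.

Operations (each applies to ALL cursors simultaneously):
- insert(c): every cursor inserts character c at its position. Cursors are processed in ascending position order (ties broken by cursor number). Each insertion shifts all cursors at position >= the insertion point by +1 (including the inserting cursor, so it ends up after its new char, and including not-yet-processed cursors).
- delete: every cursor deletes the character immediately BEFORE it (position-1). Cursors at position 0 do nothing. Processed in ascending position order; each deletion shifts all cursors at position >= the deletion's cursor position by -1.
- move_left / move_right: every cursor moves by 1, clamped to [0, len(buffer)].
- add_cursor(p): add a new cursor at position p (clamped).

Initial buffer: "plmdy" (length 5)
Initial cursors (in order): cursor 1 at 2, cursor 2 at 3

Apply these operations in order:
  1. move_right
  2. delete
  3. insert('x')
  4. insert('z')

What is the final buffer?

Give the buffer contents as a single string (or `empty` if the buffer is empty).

Answer: plxxzzy

Derivation:
After op 1 (move_right): buffer="plmdy" (len 5), cursors c1@3 c2@4, authorship .....
After op 2 (delete): buffer="ply" (len 3), cursors c1@2 c2@2, authorship ...
After op 3 (insert('x')): buffer="plxxy" (len 5), cursors c1@4 c2@4, authorship ..12.
After op 4 (insert('z')): buffer="plxxzzy" (len 7), cursors c1@6 c2@6, authorship ..1212.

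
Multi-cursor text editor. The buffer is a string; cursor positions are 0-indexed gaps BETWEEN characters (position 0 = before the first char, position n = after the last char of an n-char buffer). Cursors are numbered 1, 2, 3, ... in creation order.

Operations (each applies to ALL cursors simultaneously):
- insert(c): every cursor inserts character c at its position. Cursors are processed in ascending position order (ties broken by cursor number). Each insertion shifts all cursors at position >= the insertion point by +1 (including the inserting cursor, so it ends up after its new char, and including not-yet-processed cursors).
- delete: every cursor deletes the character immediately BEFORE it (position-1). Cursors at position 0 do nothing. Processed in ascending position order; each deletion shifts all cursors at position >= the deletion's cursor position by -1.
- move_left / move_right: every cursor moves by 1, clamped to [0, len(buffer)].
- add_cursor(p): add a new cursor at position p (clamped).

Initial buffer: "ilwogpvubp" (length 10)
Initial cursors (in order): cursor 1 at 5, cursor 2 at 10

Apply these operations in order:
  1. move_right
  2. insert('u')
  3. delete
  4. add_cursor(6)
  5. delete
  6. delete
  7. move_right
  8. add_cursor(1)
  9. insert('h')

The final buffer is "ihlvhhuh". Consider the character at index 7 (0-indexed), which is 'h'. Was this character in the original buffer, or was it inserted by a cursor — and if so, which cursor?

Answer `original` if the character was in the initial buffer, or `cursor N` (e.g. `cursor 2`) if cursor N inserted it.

After op 1 (move_right): buffer="ilwogpvubp" (len 10), cursors c1@6 c2@10, authorship ..........
After op 2 (insert('u')): buffer="ilwogpuvubpu" (len 12), cursors c1@7 c2@12, authorship ......1....2
After op 3 (delete): buffer="ilwogpvubp" (len 10), cursors c1@6 c2@10, authorship ..........
After op 4 (add_cursor(6)): buffer="ilwogpvubp" (len 10), cursors c1@6 c3@6 c2@10, authorship ..........
After op 5 (delete): buffer="ilwovub" (len 7), cursors c1@4 c3@4 c2@7, authorship .......
After op 6 (delete): buffer="ilvu" (len 4), cursors c1@2 c3@2 c2@4, authorship ....
After op 7 (move_right): buffer="ilvu" (len 4), cursors c1@3 c3@3 c2@4, authorship ....
After op 8 (add_cursor(1)): buffer="ilvu" (len 4), cursors c4@1 c1@3 c3@3 c2@4, authorship ....
After op 9 (insert('h')): buffer="ihlvhhuh" (len 8), cursors c4@2 c1@6 c3@6 c2@8, authorship .4..13.2
Authorship (.=original, N=cursor N): . 4 . . 1 3 . 2
Index 7: author = 2

Answer: cursor 2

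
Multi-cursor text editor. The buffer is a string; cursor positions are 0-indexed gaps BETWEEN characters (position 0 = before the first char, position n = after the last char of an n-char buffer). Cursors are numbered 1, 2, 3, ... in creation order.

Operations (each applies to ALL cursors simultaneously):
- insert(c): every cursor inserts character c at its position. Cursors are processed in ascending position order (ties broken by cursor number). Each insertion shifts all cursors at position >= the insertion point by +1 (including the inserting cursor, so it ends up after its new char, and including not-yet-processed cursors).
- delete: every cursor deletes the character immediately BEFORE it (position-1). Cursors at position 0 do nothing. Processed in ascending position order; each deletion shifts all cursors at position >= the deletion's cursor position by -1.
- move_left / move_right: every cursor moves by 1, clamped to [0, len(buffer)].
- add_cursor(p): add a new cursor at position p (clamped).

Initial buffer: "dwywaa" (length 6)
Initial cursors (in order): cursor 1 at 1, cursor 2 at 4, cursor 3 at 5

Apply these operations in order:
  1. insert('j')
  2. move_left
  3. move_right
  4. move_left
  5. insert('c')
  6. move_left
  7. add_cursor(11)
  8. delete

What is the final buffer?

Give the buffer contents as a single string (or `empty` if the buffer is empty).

After op 1 (insert('j')): buffer="djwywjaja" (len 9), cursors c1@2 c2@6 c3@8, authorship .1...2.3.
After op 2 (move_left): buffer="djwywjaja" (len 9), cursors c1@1 c2@5 c3@7, authorship .1...2.3.
After op 3 (move_right): buffer="djwywjaja" (len 9), cursors c1@2 c2@6 c3@8, authorship .1...2.3.
After op 4 (move_left): buffer="djwywjaja" (len 9), cursors c1@1 c2@5 c3@7, authorship .1...2.3.
After op 5 (insert('c')): buffer="dcjwywcjacja" (len 12), cursors c1@2 c2@7 c3@10, authorship .11...22.33.
After op 6 (move_left): buffer="dcjwywcjacja" (len 12), cursors c1@1 c2@6 c3@9, authorship .11...22.33.
After op 7 (add_cursor(11)): buffer="dcjwywcjacja" (len 12), cursors c1@1 c2@6 c3@9 c4@11, authorship .11...22.33.
After op 8 (delete): buffer="cjwycjca" (len 8), cursors c1@0 c2@4 c3@6 c4@7, authorship 11..223.

Answer: cjwycjca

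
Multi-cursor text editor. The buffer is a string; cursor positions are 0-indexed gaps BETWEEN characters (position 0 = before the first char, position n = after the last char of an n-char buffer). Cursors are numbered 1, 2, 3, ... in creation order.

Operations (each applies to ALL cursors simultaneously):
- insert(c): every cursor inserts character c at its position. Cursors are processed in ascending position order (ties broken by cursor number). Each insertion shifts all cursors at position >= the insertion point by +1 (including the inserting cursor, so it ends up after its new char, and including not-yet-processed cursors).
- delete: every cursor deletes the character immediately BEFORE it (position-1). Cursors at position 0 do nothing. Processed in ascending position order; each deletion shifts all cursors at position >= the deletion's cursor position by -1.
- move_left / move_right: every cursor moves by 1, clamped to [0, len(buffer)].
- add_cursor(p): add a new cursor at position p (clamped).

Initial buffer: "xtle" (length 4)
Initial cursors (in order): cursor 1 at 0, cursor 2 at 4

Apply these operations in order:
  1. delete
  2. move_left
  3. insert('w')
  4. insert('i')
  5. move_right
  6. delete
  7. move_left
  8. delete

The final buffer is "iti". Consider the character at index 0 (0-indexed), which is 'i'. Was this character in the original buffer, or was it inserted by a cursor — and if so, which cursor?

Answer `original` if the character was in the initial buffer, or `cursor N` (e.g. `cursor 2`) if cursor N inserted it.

Answer: cursor 1

Derivation:
After op 1 (delete): buffer="xtl" (len 3), cursors c1@0 c2@3, authorship ...
After op 2 (move_left): buffer="xtl" (len 3), cursors c1@0 c2@2, authorship ...
After op 3 (insert('w')): buffer="wxtwl" (len 5), cursors c1@1 c2@4, authorship 1..2.
After op 4 (insert('i')): buffer="wixtwil" (len 7), cursors c1@2 c2@6, authorship 11..22.
After op 5 (move_right): buffer="wixtwil" (len 7), cursors c1@3 c2@7, authorship 11..22.
After op 6 (delete): buffer="witwi" (len 5), cursors c1@2 c2@5, authorship 11.22
After op 7 (move_left): buffer="witwi" (len 5), cursors c1@1 c2@4, authorship 11.22
After op 8 (delete): buffer="iti" (len 3), cursors c1@0 c2@2, authorship 1.2
Authorship (.=original, N=cursor N): 1 . 2
Index 0: author = 1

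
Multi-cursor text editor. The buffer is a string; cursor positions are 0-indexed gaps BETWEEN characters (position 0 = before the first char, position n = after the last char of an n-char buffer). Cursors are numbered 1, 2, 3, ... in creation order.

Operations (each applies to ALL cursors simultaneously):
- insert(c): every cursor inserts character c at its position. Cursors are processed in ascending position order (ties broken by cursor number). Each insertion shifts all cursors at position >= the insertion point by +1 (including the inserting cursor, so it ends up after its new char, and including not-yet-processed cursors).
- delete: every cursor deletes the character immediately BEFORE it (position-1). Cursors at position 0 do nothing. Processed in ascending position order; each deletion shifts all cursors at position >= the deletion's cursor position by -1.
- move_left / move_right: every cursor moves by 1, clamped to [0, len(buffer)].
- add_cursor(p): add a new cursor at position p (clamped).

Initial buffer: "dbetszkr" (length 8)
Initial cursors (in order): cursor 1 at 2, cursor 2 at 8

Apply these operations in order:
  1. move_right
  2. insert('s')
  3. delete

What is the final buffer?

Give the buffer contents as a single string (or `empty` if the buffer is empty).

After op 1 (move_right): buffer="dbetszkr" (len 8), cursors c1@3 c2@8, authorship ........
After op 2 (insert('s')): buffer="dbestszkrs" (len 10), cursors c1@4 c2@10, authorship ...1.....2
After op 3 (delete): buffer="dbetszkr" (len 8), cursors c1@3 c2@8, authorship ........

Answer: dbetszkr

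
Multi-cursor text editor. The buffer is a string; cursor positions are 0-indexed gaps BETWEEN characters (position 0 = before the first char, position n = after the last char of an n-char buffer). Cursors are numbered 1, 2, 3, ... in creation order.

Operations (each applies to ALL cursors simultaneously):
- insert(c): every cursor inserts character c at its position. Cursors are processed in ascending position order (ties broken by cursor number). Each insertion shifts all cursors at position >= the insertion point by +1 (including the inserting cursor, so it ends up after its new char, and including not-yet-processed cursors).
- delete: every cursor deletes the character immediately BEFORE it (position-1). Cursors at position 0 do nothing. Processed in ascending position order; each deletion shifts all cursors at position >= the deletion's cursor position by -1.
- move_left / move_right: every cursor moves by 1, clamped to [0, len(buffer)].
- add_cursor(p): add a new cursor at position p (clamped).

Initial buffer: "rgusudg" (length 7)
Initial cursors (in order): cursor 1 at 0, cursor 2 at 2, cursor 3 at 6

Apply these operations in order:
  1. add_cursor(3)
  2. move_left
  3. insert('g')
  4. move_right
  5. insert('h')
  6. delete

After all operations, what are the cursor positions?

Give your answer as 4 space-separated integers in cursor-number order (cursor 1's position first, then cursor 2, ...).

Answer: 2 4 10 6

Derivation:
After op 1 (add_cursor(3)): buffer="rgusudg" (len 7), cursors c1@0 c2@2 c4@3 c3@6, authorship .......
After op 2 (move_left): buffer="rgusudg" (len 7), cursors c1@0 c2@1 c4@2 c3@5, authorship .......
After op 3 (insert('g')): buffer="grgggusugdg" (len 11), cursors c1@1 c2@3 c4@5 c3@9, authorship 1.2.4...3..
After op 4 (move_right): buffer="grgggusugdg" (len 11), cursors c1@2 c2@4 c4@6 c3@10, authorship 1.2.4...3..
After op 5 (insert('h')): buffer="grhgghguhsugdhg" (len 15), cursors c1@3 c2@6 c4@9 c3@14, authorship 1.12.24.4..3.3.
After op 6 (delete): buffer="grgggusugdg" (len 11), cursors c1@2 c2@4 c4@6 c3@10, authorship 1.2.4...3..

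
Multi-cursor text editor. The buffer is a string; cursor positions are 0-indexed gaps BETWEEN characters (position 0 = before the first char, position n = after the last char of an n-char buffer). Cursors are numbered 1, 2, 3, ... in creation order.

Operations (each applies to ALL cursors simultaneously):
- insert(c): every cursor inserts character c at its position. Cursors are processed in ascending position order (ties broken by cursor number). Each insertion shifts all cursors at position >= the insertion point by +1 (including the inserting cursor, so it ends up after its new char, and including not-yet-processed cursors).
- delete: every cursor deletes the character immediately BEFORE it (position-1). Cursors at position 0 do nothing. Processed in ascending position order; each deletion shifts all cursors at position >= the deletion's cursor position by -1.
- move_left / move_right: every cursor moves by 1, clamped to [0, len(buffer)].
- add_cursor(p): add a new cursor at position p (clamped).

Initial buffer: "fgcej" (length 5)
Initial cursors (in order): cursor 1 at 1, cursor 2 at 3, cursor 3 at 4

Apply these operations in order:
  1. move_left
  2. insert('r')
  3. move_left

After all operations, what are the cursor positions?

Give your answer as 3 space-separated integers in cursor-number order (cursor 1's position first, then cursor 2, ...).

Answer: 0 3 5

Derivation:
After op 1 (move_left): buffer="fgcej" (len 5), cursors c1@0 c2@2 c3@3, authorship .....
After op 2 (insert('r')): buffer="rfgrcrej" (len 8), cursors c1@1 c2@4 c3@6, authorship 1..2.3..
After op 3 (move_left): buffer="rfgrcrej" (len 8), cursors c1@0 c2@3 c3@5, authorship 1..2.3..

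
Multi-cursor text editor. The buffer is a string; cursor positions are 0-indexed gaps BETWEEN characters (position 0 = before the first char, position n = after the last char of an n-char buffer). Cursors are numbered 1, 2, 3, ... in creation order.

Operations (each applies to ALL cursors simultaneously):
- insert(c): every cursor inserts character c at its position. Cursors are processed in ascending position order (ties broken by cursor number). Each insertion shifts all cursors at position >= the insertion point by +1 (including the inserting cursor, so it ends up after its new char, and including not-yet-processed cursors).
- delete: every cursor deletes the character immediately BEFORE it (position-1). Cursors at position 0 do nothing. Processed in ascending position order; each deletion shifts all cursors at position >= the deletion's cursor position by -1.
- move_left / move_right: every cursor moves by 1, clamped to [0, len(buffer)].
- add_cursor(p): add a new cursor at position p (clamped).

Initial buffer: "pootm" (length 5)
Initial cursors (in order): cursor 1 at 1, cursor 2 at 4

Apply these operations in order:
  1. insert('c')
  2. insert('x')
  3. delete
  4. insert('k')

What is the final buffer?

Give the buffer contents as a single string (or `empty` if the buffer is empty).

Answer: pckootckm

Derivation:
After op 1 (insert('c')): buffer="pcootcm" (len 7), cursors c1@2 c2@6, authorship .1...2.
After op 2 (insert('x')): buffer="pcxootcxm" (len 9), cursors c1@3 c2@8, authorship .11...22.
After op 3 (delete): buffer="pcootcm" (len 7), cursors c1@2 c2@6, authorship .1...2.
After op 4 (insert('k')): buffer="pckootckm" (len 9), cursors c1@3 c2@8, authorship .11...22.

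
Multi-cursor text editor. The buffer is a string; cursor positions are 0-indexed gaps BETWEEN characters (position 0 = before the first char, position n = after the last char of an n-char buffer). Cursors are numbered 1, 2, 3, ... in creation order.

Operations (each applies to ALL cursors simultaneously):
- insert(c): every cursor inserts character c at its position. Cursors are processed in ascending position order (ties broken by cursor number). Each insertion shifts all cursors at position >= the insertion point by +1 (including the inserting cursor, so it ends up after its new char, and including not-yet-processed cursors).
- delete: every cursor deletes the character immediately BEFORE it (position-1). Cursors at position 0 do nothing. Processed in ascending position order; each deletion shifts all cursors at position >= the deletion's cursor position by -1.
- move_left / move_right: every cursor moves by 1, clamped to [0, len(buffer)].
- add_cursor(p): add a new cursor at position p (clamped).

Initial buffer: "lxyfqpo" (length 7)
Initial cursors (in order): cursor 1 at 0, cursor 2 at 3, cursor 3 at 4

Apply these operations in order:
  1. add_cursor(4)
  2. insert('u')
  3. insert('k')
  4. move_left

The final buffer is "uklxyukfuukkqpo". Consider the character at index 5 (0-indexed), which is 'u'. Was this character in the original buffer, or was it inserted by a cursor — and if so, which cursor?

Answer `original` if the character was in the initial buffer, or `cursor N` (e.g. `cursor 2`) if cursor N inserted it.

After op 1 (add_cursor(4)): buffer="lxyfqpo" (len 7), cursors c1@0 c2@3 c3@4 c4@4, authorship .......
After op 2 (insert('u')): buffer="ulxyufuuqpo" (len 11), cursors c1@1 c2@5 c3@8 c4@8, authorship 1...2.34...
After op 3 (insert('k')): buffer="uklxyukfuukkqpo" (len 15), cursors c1@2 c2@7 c3@12 c4@12, authorship 11...22.3434...
After op 4 (move_left): buffer="uklxyukfuukkqpo" (len 15), cursors c1@1 c2@6 c3@11 c4@11, authorship 11...22.3434...
Authorship (.=original, N=cursor N): 1 1 . . . 2 2 . 3 4 3 4 . . .
Index 5: author = 2

Answer: cursor 2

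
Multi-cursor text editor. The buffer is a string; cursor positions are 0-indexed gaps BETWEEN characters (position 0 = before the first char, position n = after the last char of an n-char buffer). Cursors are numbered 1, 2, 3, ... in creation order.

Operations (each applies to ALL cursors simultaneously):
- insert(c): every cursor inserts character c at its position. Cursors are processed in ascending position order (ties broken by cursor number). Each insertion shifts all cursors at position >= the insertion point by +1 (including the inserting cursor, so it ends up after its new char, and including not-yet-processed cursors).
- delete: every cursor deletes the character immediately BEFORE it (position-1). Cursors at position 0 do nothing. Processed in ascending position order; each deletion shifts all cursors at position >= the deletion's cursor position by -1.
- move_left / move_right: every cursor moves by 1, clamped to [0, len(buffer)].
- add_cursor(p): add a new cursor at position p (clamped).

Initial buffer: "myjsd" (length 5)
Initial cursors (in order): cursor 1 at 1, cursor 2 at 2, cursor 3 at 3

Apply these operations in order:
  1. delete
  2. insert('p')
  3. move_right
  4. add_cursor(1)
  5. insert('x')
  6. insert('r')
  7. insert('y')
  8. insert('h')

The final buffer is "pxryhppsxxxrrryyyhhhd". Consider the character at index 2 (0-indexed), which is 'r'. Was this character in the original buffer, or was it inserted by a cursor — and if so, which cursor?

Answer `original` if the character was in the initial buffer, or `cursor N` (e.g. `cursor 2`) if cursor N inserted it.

Answer: cursor 4

Derivation:
After op 1 (delete): buffer="sd" (len 2), cursors c1@0 c2@0 c3@0, authorship ..
After op 2 (insert('p')): buffer="pppsd" (len 5), cursors c1@3 c2@3 c3@3, authorship 123..
After op 3 (move_right): buffer="pppsd" (len 5), cursors c1@4 c2@4 c3@4, authorship 123..
After op 4 (add_cursor(1)): buffer="pppsd" (len 5), cursors c4@1 c1@4 c2@4 c3@4, authorship 123..
After op 5 (insert('x')): buffer="pxppsxxxd" (len 9), cursors c4@2 c1@8 c2@8 c3@8, authorship 1423.123.
After op 6 (insert('r')): buffer="pxrppsxxxrrrd" (len 13), cursors c4@3 c1@12 c2@12 c3@12, authorship 14423.123123.
After op 7 (insert('y')): buffer="pxryppsxxxrrryyyd" (len 17), cursors c4@4 c1@16 c2@16 c3@16, authorship 144423.123123123.
After op 8 (insert('h')): buffer="pxryhppsxxxrrryyyhhhd" (len 21), cursors c4@5 c1@20 c2@20 c3@20, authorship 1444423.123123123123.
Authorship (.=original, N=cursor N): 1 4 4 4 4 2 3 . 1 2 3 1 2 3 1 2 3 1 2 3 .
Index 2: author = 4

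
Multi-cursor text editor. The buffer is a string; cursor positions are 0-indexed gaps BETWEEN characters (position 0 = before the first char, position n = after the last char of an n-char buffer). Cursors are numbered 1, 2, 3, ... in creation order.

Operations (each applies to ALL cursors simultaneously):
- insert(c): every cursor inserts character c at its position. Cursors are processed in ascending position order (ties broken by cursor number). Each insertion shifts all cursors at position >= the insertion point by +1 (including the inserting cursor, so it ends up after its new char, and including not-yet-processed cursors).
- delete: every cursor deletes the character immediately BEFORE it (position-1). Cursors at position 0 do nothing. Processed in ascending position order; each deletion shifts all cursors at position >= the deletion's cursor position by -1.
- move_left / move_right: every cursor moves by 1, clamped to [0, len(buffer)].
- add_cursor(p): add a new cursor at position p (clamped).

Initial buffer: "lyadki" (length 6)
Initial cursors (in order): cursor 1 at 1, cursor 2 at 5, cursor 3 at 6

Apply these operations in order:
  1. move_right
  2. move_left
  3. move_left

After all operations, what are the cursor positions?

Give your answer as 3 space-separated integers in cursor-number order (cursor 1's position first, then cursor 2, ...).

After op 1 (move_right): buffer="lyadki" (len 6), cursors c1@2 c2@6 c3@6, authorship ......
After op 2 (move_left): buffer="lyadki" (len 6), cursors c1@1 c2@5 c3@5, authorship ......
After op 3 (move_left): buffer="lyadki" (len 6), cursors c1@0 c2@4 c3@4, authorship ......

Answer: 0 4 4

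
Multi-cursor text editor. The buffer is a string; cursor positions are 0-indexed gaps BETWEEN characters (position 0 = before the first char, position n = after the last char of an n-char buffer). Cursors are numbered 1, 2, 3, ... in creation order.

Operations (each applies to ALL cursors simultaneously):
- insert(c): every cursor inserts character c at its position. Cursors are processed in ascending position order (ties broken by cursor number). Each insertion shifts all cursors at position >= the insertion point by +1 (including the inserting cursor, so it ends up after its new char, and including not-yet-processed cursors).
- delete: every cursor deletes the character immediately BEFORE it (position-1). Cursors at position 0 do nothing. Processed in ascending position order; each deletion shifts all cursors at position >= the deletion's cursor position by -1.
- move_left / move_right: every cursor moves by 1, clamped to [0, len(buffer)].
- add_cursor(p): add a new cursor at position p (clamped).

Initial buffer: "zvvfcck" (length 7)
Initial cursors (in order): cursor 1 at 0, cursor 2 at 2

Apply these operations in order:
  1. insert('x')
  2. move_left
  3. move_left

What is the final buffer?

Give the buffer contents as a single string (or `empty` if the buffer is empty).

After op 1 (insert('x')): buffer="xzvxvfcck" (len 9), cursors c1@1 c2@4, authorship 1..2.....
After op 2 (move_left): buffer="xzvxvfcck" (len 9), cursors c1@0 c2@3, authorship 1..2.....
After op 3 (move_left): buffer="xzvxvfcck" (len 9), cursors c1@0 c2@2, authorship 1..2.....

Answer: xzvxvfcck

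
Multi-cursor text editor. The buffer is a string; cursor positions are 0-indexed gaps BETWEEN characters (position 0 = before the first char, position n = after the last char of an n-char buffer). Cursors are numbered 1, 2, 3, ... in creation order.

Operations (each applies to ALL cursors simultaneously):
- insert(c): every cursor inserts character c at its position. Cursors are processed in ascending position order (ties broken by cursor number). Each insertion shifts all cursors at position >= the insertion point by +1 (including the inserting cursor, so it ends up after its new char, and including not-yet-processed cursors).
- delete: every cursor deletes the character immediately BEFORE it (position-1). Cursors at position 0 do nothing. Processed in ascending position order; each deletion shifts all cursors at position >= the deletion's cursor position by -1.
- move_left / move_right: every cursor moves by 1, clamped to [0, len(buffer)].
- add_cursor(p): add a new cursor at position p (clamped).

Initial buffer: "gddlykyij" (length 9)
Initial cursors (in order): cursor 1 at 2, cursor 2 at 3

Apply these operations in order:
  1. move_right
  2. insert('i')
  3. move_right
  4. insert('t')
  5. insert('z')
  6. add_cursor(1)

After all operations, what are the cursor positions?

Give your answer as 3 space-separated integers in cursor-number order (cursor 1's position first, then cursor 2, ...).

Answer: 7 11 1

Derivation:
After op 1 (move_right): buffer="gddlykyij" (len 9), cursors c1@3 c2@4, authorship .........
After op 2 (insert('i')): buffer="gddiliykyij" (len 11), cursors c1@4 c2@6, authorship ...1.2.....
After op 3 (move_right): buffer="gddiliykyij" (len 11), cursors c1@5 c2@7, authorship ...1.2.....
After op 4 (insert('t')): buffer="gddiltiytkyij" (len 13), cursors c1@6 c2@9, authorship ...1.12.2....
After op 5 (insert('z')): buffer="gddiltziytzkyij" (len 15), cursors c1@7 c2@11, authorship ...1.112.22....
After op 6 (add_cursor(1)): buffer="gddiltziytzkyij" (len 15), cursors c3@1 c1@7 c2@11, authorship ...1.112.22....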